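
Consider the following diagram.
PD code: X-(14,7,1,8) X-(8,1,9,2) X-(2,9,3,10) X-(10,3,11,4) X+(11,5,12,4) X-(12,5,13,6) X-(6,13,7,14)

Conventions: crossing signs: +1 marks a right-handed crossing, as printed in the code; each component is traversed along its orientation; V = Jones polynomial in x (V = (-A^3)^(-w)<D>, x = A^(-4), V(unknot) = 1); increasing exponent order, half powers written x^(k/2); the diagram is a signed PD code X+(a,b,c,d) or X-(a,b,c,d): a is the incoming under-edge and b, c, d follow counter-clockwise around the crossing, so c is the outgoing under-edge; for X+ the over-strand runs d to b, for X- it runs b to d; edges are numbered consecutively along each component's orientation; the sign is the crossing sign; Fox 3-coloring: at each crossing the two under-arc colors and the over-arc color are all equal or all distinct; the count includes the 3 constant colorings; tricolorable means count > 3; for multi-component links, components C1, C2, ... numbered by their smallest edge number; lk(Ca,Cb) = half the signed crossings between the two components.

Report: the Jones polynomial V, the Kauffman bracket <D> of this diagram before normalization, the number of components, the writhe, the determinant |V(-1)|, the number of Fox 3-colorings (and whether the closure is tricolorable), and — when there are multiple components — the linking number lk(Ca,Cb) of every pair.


Jones polynomial: V(x) = -x^-7 + x^-6 - x^-5 + x^-4 + x^-2
<D> = -A^-7 - A + A^5 - A^9 + A^13; writhe -5
components 1, writhe -5 (7 crossings)
3-colorings: 3 of 3^7, det 5 — not tricolorable
note: det 5 = |V(-1)|; not divisible by 3, so not tricolorable


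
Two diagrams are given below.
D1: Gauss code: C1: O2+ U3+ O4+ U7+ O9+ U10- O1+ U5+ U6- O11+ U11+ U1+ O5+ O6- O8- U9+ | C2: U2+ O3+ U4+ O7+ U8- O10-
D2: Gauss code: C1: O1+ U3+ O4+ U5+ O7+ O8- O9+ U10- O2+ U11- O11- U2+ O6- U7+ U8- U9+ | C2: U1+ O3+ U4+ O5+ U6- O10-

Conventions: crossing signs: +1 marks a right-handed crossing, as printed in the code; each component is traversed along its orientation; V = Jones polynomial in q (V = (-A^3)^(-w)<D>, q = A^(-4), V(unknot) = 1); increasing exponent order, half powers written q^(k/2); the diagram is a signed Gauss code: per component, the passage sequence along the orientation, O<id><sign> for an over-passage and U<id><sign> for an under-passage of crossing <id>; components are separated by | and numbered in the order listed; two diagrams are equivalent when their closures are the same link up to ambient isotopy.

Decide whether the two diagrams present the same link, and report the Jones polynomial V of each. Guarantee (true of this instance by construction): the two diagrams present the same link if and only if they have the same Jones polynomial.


equivalent: yes
D1 (bracket -A^-11 + 2A^-7 - 2A^-3 + 3A - 2A^5 + 2A^9 - A^13 + A^17; 11 crossings at w = +5): V = -q^(-1/2) + q^(1/2) - 2q^(3/2) + 2q^(5/2) - 3q^(7/2) + 2q^(9/2) - 2q^(11/2) + q^(13/2)
V(D2) = -q^(-1/2) + q^(1/2) - 2q^(3/2) + 2q^(5/2) - 3q^(7/2) + 2q^(9/2) - 2q^(11/2) + q^(13/2)  (w +3, c 11, <D> = -A^-17 + 2A^-13 - 2A^-9 + 3A^-5 - 2A^-1 + 2A^3 - A^7 + A^11)
key observation: one V(q) for all 2 diagrams — one class (guaranteed)


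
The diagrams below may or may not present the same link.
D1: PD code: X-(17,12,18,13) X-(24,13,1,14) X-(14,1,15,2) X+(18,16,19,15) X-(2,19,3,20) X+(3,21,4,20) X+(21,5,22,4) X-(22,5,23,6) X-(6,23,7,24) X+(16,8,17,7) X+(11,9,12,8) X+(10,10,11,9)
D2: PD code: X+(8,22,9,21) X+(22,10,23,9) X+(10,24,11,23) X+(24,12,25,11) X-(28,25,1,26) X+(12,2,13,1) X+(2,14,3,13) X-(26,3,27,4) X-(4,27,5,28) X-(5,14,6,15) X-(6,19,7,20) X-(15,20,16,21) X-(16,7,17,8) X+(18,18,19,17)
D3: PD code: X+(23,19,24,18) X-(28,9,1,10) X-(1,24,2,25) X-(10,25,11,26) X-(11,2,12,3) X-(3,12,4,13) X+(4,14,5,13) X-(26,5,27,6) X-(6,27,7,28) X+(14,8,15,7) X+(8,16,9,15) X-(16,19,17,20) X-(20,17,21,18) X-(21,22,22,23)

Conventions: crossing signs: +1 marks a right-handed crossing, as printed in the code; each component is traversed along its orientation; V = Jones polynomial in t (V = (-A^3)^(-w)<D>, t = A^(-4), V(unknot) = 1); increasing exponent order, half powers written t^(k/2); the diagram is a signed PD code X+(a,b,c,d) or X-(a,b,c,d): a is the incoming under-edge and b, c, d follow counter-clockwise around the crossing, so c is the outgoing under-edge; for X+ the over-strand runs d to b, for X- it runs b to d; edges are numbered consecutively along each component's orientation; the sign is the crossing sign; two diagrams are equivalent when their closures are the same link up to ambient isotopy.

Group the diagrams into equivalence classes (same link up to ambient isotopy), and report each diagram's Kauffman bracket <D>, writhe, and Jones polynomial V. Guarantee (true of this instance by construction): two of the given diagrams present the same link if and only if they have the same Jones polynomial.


classes: {D1} | {D2} | {D3}
V(D1) = -t^-4 + t^-3 + t^-1  [12 crossings, <D> = A^4 + A^12 - A^16, w = 0]
D2 (bracket -A^-12 + 2A^-8 - 2A^-4 + 3 - 2A^4 + 2A^8 - A^12; 14 crossings at w = 0): V = -t^-3 + 2t^-2 - 2t^-1 + 3 - 2t + 2t^2 - t^3
V(D3) = -t^-6 + t^-5 - t^-4 + 2t^-3 - t^-2 + t^-1  (w -6, c 14, <D> = A^-14 - A^-10 + 2A^-6 - A^-2 + A^2 - A^6)
insight: 3 values of V(t) split the 3 diagrams


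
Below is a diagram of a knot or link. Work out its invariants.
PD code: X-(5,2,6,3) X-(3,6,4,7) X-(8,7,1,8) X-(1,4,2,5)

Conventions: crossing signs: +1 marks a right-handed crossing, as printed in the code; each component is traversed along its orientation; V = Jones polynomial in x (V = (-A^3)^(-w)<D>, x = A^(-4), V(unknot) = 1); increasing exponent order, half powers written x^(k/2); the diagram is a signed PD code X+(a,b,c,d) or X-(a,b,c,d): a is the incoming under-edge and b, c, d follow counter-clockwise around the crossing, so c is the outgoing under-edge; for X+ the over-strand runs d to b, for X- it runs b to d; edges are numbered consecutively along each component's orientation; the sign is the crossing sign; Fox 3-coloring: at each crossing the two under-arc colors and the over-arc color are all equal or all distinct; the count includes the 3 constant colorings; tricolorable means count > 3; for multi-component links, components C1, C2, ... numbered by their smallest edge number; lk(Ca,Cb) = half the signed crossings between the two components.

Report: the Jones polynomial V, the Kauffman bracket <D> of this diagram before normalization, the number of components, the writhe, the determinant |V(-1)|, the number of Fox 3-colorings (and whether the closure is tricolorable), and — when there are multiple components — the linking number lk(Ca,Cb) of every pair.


V(x) = -x^-4 + x^-3 + x^-1
bracket: A^-8 + 1 - A^4, w = -4
1 component, writhe -4, over 4 crossings
det 3, colorings 9 of 3^4 — tricolorable
observation: V spans 3 powers of x: at least 3 crossings in any diagram


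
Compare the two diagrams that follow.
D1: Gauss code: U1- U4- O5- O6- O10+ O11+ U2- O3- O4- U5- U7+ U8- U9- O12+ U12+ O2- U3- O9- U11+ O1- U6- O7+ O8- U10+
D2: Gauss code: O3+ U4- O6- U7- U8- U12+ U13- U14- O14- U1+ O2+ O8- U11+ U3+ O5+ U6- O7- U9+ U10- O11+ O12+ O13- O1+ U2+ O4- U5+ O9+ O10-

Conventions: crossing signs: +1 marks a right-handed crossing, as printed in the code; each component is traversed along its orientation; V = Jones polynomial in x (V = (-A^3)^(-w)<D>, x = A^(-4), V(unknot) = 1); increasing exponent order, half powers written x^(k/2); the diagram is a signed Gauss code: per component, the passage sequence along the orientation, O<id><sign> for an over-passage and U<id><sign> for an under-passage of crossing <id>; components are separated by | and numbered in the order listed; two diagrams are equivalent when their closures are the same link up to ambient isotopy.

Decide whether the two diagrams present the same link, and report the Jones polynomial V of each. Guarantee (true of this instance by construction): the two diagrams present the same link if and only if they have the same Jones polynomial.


equivalent: no
V(D1) = -x^-6 + x^-5 - x^-4 + 2x^-3 - x^-2 + x^-1  (w -4, c 12, <D> = A^-8 - A^-4 + 2 - A^4 + A^8 - A^12)
V(D2) = -x^-3 + 3x^-2 - 3x^-1 + 4 - 4x + 3x^2 - 2x^3 + x^4  [14 crossings, <D> = A^-16 - 2A^-12 + 3A^-8 - 4A^-4 + 4 - 3A^4 + 3A^8 - A^12, w = 0]
key observation: comparing 2 Jones polynomials yields 2 groups


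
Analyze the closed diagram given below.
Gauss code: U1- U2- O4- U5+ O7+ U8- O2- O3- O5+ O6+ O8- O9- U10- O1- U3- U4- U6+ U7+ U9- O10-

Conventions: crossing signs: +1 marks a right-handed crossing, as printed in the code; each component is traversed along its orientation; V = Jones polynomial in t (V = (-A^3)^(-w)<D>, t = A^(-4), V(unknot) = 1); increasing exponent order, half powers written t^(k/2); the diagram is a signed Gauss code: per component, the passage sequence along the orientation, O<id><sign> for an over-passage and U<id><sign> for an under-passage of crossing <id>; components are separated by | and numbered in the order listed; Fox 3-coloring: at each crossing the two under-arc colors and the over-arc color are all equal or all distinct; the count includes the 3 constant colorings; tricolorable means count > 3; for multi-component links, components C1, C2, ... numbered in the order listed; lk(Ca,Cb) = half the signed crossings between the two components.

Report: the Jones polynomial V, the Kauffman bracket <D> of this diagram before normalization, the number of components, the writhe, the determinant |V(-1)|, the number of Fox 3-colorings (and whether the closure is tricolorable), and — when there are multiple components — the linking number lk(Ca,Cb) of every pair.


V(t) = -t^-4 + t^-3 + t^-1
bracket: A^-8 + 1 - A^4, w = -4
1 component, writhe -4, over 10 crossings
det 3, colorings 9 of 3^10 — tricolorable
observation: |V(-1)| = 3: so tricolorable, since 3 divides 3


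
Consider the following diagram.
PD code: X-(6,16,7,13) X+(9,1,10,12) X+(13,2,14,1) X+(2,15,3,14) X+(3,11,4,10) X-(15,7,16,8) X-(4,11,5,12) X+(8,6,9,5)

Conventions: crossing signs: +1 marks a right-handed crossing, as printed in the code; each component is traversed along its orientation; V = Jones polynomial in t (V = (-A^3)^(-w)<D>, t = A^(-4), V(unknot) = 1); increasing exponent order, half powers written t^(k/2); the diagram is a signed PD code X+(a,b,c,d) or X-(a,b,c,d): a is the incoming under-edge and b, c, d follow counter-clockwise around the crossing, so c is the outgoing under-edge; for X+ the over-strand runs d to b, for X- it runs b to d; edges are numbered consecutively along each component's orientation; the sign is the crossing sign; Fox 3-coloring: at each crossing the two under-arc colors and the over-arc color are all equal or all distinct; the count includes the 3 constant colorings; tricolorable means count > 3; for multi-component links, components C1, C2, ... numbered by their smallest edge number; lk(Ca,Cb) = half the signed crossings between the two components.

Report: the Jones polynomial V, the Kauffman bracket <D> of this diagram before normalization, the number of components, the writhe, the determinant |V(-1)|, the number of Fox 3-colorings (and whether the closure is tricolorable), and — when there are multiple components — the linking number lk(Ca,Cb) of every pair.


Jones polynomial: V(t) = -t^(-3/2) + t^(-1/2) - 2t^(1/2) + t^(3/2) - 2t^(5/2) + t^(7/2)
<D> = A^-8 - 2A^-4 + 1 - 2A^4 + A^8 - A^12; writhe +2
components 2, writhe +2 (8 crossings)
linking number lk(C1,C2) = 0
3-colorings: 3 of 3^8, det 8 — not tricolorable
note: w = +2 shifts under R1 moves; the (-A^3)^(-2) factor cancels that in V


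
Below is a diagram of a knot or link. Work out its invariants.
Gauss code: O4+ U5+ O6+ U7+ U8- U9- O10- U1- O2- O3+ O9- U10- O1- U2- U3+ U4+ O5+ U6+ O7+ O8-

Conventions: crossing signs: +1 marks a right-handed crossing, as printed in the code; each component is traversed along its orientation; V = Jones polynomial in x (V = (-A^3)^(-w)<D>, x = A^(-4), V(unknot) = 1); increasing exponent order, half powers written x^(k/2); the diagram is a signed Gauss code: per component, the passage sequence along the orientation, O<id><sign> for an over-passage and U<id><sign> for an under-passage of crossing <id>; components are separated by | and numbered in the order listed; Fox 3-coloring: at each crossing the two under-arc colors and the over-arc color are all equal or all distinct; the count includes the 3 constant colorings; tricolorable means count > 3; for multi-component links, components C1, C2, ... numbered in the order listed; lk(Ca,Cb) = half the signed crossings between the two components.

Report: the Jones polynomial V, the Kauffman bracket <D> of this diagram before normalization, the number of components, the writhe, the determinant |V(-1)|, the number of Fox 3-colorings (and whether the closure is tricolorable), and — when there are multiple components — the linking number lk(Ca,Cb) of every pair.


V(x) = -x^-3 + x^-2 - x^-1 + 3 - x + x^2 - x^3
bracket: -A^-12 + A^-8 - A^-4 + 3 - A^4 + A^8 - A^12, w = 0
1 component, writhe 0, over 10 crossings
det 9, colorings 27 of 3^10 — tricolorable
observation: the span of V is 6, forcing >= 6 crossings in any diagram


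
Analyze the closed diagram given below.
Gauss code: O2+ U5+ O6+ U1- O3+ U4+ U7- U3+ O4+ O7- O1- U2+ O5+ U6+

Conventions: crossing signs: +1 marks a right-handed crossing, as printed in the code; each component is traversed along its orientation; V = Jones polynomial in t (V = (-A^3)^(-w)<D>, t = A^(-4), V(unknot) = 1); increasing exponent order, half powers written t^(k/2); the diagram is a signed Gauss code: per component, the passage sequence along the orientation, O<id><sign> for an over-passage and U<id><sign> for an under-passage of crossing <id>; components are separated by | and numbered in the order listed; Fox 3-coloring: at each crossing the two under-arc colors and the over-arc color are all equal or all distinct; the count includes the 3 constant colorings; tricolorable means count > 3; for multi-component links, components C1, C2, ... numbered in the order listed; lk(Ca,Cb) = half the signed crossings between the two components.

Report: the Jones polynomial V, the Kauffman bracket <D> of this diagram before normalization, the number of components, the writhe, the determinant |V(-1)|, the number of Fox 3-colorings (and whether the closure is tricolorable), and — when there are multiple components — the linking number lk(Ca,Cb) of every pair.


V = t + t^3 - t^4
<D> = A^-7 - A^-3 - A^5 (w = +3)
1 component over 7 crossings, w = +3
9 Fox colorings among 3^7, |V(-1)| = 3: tricolorable
why: V spans 3 powers of t: at least 3 crossings in any diagram


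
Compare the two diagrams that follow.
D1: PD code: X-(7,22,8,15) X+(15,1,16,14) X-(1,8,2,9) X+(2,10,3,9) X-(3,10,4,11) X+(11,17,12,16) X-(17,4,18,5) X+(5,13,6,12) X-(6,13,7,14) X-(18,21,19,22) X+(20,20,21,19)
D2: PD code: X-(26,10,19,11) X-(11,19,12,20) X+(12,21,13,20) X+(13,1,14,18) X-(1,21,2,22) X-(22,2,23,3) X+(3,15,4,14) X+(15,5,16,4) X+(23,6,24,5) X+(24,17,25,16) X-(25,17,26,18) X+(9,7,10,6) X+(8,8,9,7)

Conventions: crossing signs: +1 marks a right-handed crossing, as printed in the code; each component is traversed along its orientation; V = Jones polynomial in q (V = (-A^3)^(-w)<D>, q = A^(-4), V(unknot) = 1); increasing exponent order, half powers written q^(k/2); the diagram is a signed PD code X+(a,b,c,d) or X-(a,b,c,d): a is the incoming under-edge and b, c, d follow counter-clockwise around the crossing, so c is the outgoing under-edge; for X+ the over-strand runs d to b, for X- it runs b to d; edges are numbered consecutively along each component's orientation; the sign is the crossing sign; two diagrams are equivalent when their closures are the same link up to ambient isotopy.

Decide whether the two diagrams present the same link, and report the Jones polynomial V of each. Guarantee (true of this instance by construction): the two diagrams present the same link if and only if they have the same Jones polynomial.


equivalent: no
V(D1) = q^(-7/2) - 2q^(-5/2) + q^(-3/2) - 2q^(-1/2) + q^(1/2) - q^(3/2)  (w -1, c 11, <D> = A^-9 - A^-5 + 2A^-1 - A^3 + 2A^7 - A^11)
V(D2) = -q^(-3/2) - 2q^(1/2) + q^(3/2) - q^(5/2) + q^(7/2)  (w +3, c 13, <D> = -A^-5 + A^-1 - A^3 + 2A^7 + A^15)
why: 2 classes among 2 diagrams; unequal V(q) rules out equality


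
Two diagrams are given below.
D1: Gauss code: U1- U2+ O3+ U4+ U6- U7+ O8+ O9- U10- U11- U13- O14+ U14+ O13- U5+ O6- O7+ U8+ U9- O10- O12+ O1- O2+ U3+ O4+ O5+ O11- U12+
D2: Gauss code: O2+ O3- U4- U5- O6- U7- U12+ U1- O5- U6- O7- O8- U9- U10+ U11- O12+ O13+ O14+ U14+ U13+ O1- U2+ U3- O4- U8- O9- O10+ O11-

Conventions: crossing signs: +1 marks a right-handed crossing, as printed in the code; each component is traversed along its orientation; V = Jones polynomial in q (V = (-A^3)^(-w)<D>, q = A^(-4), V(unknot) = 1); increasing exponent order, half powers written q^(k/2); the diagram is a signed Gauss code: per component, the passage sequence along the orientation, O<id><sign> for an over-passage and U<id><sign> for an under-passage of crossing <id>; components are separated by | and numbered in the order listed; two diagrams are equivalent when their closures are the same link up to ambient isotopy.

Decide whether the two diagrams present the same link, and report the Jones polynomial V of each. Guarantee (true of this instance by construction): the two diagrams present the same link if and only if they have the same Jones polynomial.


same link: no
V(D1) = q + q^3 - q^4  [14 crossings, <D> = -A^-10 + A^-6 + A^2, w = +2]
V(D2) = q^-8 - 2q^-7 + q^-6 - 2q^-5 + 2q^-4 + q^-2  (w -4, c 14, <D> = A^-4 + 2A^4 - 2A^8 + A^12 - 2A^16 + A^20)
note: 2 values of V(q) split the 2 diagrams


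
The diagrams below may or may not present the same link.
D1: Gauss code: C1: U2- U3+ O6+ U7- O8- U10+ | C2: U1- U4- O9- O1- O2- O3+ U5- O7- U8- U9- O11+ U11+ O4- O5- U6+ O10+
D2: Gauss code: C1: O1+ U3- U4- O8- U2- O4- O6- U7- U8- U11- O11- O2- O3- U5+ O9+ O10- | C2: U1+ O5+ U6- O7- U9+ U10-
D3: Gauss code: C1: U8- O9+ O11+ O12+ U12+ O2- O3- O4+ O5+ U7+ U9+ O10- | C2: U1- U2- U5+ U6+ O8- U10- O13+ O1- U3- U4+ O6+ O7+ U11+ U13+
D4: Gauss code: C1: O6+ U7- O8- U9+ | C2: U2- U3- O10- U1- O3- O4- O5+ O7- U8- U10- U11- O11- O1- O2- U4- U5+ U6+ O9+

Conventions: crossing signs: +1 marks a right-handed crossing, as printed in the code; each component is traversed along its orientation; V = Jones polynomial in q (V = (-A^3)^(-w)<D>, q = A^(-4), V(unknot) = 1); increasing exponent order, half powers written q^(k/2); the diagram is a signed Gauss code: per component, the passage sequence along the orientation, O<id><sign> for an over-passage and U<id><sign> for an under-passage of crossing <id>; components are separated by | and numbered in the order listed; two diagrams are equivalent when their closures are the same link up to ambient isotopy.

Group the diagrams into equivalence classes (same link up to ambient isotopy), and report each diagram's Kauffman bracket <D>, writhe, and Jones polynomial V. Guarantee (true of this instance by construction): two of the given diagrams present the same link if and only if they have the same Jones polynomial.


equivalence classes: {D1, D2, D4} | {D3}
D1 (bracket A^-11 - A^-7 + 3A^-3 - 2A + 3A^5 - 3A^9 + 2A^13 - A^17; 11 crossings at w = -3): V = q^(-13/2) - 2q^(-11/2) + 3q^(-9/2) - 3q^(-7/2) + 2q^(-5/2) - 3q^(-3/2) + q^(-1/2) - q^(1/2)
V(D2) = q^(-13/2) - 2q^(-11/2) + 3q^(-9/2) - 3q^(-7/2) + 2q^(-5/2) - 3q^(-3/2) + q^(-1/2) - q^(1/2)  (w -5, c 11, <D> = A^-17 - A^-13 + 3A^-9 - 2A^-5 + 3A^-1 - 3A^3 + 2A^7 - A^11)
D3 (bracket -A^-5 + 2A^-1 - A^3 + 2A^7 - A^11 + A^15; 13 crossings at w = +3): V = -q^(-3/2) + q^(-1/2) - 2q^(1/2) + q^(3/2) - 2q^(5/2) + q^(7/2)
V(D4) = q^(-13/2) - 2q^(-11/2) + 3q^(-9/2) - 3q^(-7/2) + 2q^(-5/2) - 3q^(-3/2) + q^(-1/2) - q^(1/2)  (w -5, c 11, <D> = A^-17 - A^-13 + 3A^-9 - 2A^-5 + 3A^-1 - 3A^3 + 2A^7 - A^11)
key observation: 2 values of V(q) split the 4 diagrams


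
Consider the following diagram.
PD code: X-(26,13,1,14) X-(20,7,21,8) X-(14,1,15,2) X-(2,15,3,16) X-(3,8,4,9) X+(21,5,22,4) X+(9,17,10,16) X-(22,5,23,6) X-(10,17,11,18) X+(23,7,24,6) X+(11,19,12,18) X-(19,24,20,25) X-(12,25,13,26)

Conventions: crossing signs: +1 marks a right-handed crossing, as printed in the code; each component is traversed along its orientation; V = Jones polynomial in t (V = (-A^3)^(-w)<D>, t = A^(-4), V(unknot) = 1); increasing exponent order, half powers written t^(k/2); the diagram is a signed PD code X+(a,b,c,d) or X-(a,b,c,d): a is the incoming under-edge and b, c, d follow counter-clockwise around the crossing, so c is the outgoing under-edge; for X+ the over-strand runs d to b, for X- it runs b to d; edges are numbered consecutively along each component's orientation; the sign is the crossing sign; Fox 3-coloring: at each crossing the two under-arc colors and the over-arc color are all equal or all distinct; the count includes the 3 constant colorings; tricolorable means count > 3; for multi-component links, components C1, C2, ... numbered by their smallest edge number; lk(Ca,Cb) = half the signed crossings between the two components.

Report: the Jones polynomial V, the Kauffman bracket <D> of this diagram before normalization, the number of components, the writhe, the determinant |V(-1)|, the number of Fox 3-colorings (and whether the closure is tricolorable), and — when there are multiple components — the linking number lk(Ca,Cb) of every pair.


Jones polynomial: V(t) = -t^-4 + t^-3 + t^-1
<D> = -A^-11 - A^-3 + A; writhe -5
components 1, writhe -5 (13 crossings)
3-colorings: 9 of 3^13, det 3 — tricolorable
note: det 3 = |V(-1)|; divisible by 3, so tricolorable


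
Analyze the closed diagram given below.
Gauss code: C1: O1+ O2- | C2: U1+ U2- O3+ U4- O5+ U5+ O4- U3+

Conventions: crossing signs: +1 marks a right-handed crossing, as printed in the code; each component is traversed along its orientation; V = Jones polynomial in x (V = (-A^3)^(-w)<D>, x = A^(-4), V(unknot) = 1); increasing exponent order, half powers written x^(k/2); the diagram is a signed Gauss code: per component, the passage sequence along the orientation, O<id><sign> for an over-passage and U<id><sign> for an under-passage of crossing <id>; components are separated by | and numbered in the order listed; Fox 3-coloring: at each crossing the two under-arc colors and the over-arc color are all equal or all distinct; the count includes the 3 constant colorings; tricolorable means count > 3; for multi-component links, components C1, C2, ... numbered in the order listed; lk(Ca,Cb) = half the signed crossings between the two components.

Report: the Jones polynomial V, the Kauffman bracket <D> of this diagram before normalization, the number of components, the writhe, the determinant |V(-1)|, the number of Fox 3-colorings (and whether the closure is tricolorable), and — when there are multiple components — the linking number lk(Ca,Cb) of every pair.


V(x) = -x^(-1/2) - x^(1/2)
bracket: A + A^5, w = +1
2 components, writhe +1, over 5 crossings
lk(C1,C2) = 0
det 0, colorings 9 of 3^6 — tricolorable
observation: summing lk over 1 pair gives 0


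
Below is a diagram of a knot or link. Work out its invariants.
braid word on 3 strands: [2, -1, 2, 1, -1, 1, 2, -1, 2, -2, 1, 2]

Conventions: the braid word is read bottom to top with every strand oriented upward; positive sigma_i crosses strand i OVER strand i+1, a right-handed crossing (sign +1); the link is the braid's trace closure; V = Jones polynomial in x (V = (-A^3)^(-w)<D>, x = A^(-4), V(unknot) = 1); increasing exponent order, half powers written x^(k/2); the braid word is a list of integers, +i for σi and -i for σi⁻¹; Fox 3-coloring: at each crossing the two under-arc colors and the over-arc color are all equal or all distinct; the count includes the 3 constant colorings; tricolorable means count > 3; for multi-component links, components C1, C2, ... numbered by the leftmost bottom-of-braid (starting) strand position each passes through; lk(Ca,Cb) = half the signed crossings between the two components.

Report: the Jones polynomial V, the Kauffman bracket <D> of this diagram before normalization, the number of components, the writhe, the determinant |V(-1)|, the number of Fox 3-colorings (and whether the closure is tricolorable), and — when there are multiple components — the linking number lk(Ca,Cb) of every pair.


Jones polynomial: V(x) = x + x^3 - x^4
<D> = -A^-4 + 1 + A^8; writhe +4
components 1, writhe +4 (12 crossings)
3-colorings: 9 of 3^12, det 3 — tricolorable
note: V spans 3 powers of x: at least 3 crossings in any diagram


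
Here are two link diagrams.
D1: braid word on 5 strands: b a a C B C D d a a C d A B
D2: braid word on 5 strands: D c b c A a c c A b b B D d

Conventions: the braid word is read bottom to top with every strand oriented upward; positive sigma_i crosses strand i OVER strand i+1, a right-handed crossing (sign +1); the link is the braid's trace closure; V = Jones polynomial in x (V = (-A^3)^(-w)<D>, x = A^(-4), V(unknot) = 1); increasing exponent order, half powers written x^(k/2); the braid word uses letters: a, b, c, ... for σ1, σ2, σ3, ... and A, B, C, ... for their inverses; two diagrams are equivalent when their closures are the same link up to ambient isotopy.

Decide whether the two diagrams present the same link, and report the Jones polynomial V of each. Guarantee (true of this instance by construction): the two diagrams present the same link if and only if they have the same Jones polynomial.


same link: no
V(D1) = -x^-3 + x^-2 - x^-1 + 3 - x + x^2 - x^3  [14 crossings, <D> = -A^-12 + A^-8 - A^-4 + 3 - A^4 + A^8 - A^12, w = 0]
V(D2) = x^2 + x^4 - x^5 + x^6 - x^7  [14 crossings, <D> = -A^-16 + A^-12 - A^-8 + A^-4 + A^4, w = +4]
insight: comparing 2 Jones polynomials yields 2 groups


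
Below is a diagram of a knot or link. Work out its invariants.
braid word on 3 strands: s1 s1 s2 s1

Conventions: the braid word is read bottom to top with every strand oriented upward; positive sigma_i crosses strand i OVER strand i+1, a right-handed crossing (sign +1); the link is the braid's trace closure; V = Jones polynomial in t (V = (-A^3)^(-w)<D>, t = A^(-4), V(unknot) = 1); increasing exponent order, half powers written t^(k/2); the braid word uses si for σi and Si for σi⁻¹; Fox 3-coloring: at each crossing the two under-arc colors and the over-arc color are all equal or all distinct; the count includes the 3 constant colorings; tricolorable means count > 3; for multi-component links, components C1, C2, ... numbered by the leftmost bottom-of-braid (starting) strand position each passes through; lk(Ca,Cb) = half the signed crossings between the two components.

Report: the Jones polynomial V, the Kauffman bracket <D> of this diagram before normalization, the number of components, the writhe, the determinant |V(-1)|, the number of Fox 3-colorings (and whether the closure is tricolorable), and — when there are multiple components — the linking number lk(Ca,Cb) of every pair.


V(t) = t + t^3 - t^4
bracket: -A^-4 + 1 + A^8, w = +4
1 component, writhe +4, over 4 crossings
det 3, colorings 9 of 3^4 — tricolorable
observation: w = +4 (over 4 crossings) is diagram-only; (-A^3)^(-4) removes it from V


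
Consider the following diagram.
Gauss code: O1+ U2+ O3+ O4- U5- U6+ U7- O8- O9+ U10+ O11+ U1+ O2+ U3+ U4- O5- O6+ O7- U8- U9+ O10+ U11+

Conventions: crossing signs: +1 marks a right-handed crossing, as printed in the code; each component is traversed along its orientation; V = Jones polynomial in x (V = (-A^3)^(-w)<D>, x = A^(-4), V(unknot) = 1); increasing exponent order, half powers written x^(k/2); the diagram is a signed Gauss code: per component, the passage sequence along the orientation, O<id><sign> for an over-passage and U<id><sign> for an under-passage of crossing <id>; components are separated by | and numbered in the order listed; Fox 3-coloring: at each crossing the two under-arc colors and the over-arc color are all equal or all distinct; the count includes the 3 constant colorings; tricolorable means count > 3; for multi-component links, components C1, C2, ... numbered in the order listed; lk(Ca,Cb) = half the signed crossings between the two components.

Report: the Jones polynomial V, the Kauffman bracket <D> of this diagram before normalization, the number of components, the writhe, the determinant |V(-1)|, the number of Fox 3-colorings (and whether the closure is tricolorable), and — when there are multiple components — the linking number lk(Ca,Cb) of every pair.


Jones polynomial: V(x) = x + x^3 - x^4
<D> = A^-7 - A^-3 - A^5; writhe +3
components 1, writhe +3 (11 crossings)
3-colorings: 9 of 3^11, det 3 — tricolorable
note: w = +3 shifts under R1 moves; the (-A^3)^(-3) factor cancels that in V


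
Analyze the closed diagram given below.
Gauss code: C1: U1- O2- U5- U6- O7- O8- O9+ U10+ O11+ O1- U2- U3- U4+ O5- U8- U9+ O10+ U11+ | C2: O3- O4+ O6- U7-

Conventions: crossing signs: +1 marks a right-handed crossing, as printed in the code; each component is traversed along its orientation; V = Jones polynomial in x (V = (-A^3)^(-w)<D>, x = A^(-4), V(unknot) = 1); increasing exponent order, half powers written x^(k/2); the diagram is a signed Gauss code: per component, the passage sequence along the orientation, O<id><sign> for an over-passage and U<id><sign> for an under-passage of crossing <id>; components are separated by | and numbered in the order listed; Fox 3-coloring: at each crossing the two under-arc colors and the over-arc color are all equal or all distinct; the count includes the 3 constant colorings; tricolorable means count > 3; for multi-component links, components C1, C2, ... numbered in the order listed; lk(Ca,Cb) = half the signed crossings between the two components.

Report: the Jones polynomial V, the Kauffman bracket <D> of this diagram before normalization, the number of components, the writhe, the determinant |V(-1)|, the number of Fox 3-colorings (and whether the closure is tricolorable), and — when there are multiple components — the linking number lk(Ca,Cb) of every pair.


Jones polynomial: V(x) = -x^(-5/2) - x^(-1/2)
<D> = A^-7 + A; writhe -3
components 2, writhe -3 (11 crossings)
linking number lk(C1,C2) = -1
3-colorings: 3 of 3^11, det 2 — not tricolorable
note: |V(-1)| = 2: so not tricolorable, since 3 does not divide 2


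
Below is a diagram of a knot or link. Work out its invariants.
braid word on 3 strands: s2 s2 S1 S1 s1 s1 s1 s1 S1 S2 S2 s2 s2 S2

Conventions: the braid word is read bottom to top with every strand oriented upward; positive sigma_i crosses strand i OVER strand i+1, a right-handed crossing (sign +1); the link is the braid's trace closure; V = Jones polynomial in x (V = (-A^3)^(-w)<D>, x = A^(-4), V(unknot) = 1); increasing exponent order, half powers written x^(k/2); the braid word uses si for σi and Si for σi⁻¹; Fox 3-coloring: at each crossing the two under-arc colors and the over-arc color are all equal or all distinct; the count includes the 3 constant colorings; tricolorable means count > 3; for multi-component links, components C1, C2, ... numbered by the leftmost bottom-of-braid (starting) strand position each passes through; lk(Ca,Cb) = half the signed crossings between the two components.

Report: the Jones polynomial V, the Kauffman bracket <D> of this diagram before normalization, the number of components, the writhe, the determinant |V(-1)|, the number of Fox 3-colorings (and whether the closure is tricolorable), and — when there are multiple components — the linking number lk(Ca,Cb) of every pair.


V = 1
<D> = A^6 (w = +2)
1 component over 14 crossings, w = +2
3 Fox colorings among 3^14, |V(-1)| = 1: not tricolorable
why: w = +2 (over 14 crossings) is diagram-only; (-A^3)^(-2) removes it from V


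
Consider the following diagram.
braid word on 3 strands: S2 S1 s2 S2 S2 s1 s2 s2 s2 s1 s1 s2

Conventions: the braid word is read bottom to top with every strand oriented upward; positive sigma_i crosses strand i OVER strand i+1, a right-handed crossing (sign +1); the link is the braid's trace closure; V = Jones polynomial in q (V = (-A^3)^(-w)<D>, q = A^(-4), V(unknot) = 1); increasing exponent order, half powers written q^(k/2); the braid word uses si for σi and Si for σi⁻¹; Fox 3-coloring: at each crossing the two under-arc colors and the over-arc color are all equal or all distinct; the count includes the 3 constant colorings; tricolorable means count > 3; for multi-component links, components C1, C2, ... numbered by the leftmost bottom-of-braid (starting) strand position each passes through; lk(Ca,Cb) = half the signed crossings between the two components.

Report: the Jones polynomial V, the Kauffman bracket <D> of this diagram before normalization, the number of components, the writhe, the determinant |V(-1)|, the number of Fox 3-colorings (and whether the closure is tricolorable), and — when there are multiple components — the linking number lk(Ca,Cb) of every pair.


Jones polynomial: V(q) = q - q^2 + 2q^3 - q^4 + q^5 - q^6
<D> = -A^-12 + A^-8 - A^-4 + 2 - A^4 + A^8; writhe +4
components 1, writhe +4 (12 crossings)
3-colorings: 3 of 3^12, det 7 — not tricolorable
note: V spans 5 powers of q: at least 5 crossings in any diagram


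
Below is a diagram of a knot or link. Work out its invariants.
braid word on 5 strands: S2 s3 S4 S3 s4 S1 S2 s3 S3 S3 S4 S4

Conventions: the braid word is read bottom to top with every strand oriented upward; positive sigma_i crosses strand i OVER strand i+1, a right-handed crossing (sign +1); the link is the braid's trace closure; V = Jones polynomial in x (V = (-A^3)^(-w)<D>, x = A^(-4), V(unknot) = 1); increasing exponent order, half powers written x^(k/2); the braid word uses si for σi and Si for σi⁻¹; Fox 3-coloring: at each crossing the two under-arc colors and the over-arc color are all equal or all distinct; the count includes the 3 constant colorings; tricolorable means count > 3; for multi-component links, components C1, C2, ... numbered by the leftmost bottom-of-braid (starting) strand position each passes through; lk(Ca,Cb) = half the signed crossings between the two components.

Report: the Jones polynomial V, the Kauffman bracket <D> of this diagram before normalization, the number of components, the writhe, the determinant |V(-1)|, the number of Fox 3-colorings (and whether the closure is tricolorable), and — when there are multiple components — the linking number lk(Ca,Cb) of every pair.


Jones polynomial: V(x) = x^-7 - 2x^-6 + 2x^-5 - 3x^-4 + 3x^-3 - 2x^-2 + 2x^-1
<D> = 2A^-14 - 2A^-10 + 3A^-6 - 3A^-2 + 2A^2 - 2A^6 + A^10; writhe -6
components 1, writhe -6 (12 crossings)
3-colorings: 9 of 3^12, det 15 — tricolorable
note: w = -6 shifts under R1 moves; the (-A^3)^(6) factor cancels that in V


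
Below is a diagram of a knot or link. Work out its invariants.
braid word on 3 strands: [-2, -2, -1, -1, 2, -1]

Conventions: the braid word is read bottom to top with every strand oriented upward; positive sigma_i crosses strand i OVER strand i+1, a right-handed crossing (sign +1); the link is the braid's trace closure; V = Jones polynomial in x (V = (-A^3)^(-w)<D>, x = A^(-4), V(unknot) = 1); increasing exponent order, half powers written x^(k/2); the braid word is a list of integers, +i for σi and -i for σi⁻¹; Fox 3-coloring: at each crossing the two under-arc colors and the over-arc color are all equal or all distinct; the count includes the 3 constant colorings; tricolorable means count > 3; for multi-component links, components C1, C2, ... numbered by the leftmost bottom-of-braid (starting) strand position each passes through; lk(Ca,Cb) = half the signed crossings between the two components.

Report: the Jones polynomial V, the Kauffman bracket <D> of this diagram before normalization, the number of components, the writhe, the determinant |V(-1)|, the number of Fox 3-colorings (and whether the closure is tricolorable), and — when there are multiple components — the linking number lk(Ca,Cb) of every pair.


Jones polynomial: V(x) = -x^-6 + x^-5 - x^-4 + 2x^-3 - x^-2 + x^-1
<D> = A^-8 - A^-4 + 2 - A^4 + A^8 - A^12; writhe -4
components 1, writhe -4 (6 crossings)
3-colorings: 3 of 3^6, det 7 — not tricolorable
note: |V(-1)| = 7: so not tricolorable, since 3 does not divide 7


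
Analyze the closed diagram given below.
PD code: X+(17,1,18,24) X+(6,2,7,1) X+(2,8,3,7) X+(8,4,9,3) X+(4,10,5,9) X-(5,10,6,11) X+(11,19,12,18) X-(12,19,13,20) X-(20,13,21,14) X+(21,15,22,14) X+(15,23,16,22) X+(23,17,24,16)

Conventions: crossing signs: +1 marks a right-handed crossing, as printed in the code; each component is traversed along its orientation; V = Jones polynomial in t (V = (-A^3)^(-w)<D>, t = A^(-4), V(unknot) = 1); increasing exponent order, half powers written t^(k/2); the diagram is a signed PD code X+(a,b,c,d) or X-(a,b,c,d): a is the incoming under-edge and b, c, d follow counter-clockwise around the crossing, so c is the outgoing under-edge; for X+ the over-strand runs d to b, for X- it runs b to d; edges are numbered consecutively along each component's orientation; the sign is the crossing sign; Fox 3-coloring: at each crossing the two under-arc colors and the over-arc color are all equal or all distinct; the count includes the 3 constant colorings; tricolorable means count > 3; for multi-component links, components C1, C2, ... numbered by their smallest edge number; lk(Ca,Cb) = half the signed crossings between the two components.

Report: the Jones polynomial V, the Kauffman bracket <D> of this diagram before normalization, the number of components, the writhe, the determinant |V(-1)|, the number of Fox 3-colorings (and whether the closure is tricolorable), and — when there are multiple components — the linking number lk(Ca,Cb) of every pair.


V(t) = t^2 + 2t^4 - 2t^5 + t^6 - 2t^7 + t^8
bracket: A^-14 - 2A^-10 + A^-6 - 2A^-2 + 2A^2 + A^10, w = +6
1 component, writhe +6, over 12 crossings
det 9, colorings 27 of 3^12 — tricolorable
observation: V spans 6 powers of t: at least 6 crossings in any diagram


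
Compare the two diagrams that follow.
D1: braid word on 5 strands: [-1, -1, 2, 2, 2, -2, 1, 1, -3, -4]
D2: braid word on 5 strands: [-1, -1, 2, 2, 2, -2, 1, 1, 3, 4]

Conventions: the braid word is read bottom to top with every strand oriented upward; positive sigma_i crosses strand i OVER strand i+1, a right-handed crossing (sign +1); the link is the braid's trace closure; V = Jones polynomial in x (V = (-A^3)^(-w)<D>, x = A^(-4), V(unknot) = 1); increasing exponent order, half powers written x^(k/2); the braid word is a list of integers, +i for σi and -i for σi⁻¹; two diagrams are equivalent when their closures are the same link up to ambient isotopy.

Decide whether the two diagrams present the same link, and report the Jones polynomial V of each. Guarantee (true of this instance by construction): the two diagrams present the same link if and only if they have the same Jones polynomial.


same link: yes
V(D1) = 1 + x + x^2 + x^3  [10 crossings, <D> = A^-12 + A^-8 + A^-4 + 1, w = 0]
D2 (bracket 1 + A^4 + A^8 + A^12; 10 crossings at w = +4): V = 1 + x + x^2 + x^3
note: D2 (10 crossings) and D1 (10) are Markov-related braid presentations


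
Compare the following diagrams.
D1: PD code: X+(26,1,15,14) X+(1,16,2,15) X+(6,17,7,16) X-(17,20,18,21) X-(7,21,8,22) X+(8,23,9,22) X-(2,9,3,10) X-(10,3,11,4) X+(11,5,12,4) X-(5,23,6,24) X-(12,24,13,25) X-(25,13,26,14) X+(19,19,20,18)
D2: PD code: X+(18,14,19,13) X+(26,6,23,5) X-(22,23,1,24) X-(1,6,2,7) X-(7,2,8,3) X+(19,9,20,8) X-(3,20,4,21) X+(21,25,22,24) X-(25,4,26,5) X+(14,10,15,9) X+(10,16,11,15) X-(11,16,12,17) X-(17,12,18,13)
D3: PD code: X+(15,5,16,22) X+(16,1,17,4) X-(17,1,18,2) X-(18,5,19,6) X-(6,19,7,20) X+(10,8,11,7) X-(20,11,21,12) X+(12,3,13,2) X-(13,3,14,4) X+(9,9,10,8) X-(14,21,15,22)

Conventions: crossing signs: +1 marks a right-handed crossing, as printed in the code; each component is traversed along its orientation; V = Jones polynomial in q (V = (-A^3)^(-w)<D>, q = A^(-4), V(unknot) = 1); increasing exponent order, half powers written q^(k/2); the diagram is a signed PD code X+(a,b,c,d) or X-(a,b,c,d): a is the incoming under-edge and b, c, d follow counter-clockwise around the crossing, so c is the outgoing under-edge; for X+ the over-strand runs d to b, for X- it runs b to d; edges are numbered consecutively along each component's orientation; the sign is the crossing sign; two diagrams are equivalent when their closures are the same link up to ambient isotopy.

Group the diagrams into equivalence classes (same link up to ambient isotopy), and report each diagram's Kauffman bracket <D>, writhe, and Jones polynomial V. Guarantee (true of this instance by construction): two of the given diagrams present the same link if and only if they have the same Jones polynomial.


equivalence classes: {D1} | {D2, D3}
D1 (bracket A^-5 + A^-1; 13 crossings at w = -1): V = -q^(-1/2) - q^(1/2)
D2 (bracket A^-1 + A^3 + A^7 - A^15; 13 crossings at w = -1): V = q^(-9/2) - q^(-5/2) - q^(-3/2) - q^(-1/2)
D3 (bracket A^-1 + A^3 + A^7 - A^15; 11 crossings at w = -1): V = q^(-9/2) - q^(-5/2) - q^(-3/2) - q^(-1/2)
key observation: 2 values of V(q) split the 3 diagrams
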